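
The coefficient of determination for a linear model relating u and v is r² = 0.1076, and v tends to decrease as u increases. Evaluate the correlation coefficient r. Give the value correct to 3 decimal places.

|r| = √0.1076 = 0.328
The association is negative, so r = −0.328.

-0.328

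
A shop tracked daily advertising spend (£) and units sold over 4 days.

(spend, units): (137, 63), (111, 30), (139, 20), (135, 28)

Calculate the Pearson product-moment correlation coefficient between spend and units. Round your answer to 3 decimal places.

0.161

n = 4, Σx = 522, Σy = 141, Σx² = 68636, Σy² = 6053, Σxy = 18521
nΣxy − ΣxΣy = 74084 − 73602 = 482
nΣx² − (Σx)² = 274544 − 272484 = 2060; nΣy² − (Σy)² = 24212 − 19881 = 4331
r = 482 / √(2060 × 4331) = 482 / 2986.9483 ≈ 0.161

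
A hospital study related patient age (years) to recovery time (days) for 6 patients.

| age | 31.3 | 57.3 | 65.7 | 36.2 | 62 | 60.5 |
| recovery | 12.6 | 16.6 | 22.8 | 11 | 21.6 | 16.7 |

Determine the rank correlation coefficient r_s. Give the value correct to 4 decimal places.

0.9429

Rank age: 1, 3, 6, 2, 5, 4
Rank recovery: 2, 3, 6, 1, 5, 4
d = rank(age) − rank(recovery): -1, 0, 0, 1, 0, 0; Σd² = 2
ρ = 1 − 6Σd² / [n(n²−1)] = 1 − 6×2 / (6×35) = 1 − 12/210 ≈ 0.9429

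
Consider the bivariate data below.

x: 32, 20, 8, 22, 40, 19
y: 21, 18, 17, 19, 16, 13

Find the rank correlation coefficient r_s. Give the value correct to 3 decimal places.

0.314

Rank x: 5, 3, 1, 4, 6, 2
Rank y: 6, 4, 3, 5, 2, 1
d = rank(x) − rank(y): -1, -1, -2, -1, 4, 1; Σd² = 24
ρ = 1 − 6Σd² / [n(n²−1)] = 1 − 6×24 / (6×35) = 1 − 144/210 ≈ 0.314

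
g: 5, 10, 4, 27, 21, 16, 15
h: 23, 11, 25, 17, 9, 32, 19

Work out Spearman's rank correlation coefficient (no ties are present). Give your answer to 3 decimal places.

Rank g: 2, 3, 1, 7, 6, 5, 4
Rank h: 5, 2, 6, 3, 1, 7, 4
d = rank(g) − rank(h): -3, 1, -5, 4, 5, -2, 0; Σd² = 80
ρ = 1 − 6Σd² / [n(n²−1)] = 1 − 6×80 / (7×48) = 1 − 480/336 ≈ -0.429

-0.429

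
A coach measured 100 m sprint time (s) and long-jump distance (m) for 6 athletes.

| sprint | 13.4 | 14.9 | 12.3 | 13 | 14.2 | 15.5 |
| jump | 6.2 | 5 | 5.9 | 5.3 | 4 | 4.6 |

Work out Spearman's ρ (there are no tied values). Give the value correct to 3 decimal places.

Rank sprint: 3, 5, 1, 2, 4, 6
Rank jump: 6, 3, 5, 4, 1, 2
d = rank(sprint) − rank(jump): -3, 2, -4, -2, 3, 4; Σd² = 58
ρ = 1 − 6Σd² / [n(n²−1)] = 1 − 6×58 / (6×35) = 1 − 348/210 ≈ -0.657

-0.657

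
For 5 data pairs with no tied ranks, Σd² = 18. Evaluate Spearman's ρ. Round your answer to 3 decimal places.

0.100

ρ = 1 − 6Σd² / [n(n²−1)] = 1 − 6×18 / (5×24)
  = 1 − 108/120 = 1 − 0.9000 ≈ 0.100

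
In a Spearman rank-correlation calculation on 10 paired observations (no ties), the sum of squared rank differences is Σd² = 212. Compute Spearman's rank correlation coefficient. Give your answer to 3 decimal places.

ρ = 1 − 6Σd² / [n(n²−1)] = 1 − 6×212 / (10×99)
  = 1 − 1272/990 = 1 − 1.2848 ≈ -0.285

-0.285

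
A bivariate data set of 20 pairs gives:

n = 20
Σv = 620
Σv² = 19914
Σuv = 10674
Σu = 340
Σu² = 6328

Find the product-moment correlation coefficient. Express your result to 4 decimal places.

r = (nΣuv − ΣuΣv) / √[(nΣu² − (Σu)²)(nΣv² − (Σv)²)]
Numerator: 20×10674 − 340×620 = 2680
Denominator: √[(126560 − 115600)(398280 − 384400)] = √[10960 × 13880] = 12333.8883
r = 2680 / 12333.8883 ≈ 0.2173

0.2173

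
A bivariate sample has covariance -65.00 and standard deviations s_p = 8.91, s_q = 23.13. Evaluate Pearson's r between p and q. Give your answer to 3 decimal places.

-0.315

r = Cov(p,q) / (s_p · s_q) = -65.00 / (8.91 × 23.13)
  = -65.00 / 206.0883 ≈ -0.315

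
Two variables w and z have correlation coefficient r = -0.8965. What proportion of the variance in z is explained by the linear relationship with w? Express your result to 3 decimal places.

0.804

r² = (-0.8965)² = 0.804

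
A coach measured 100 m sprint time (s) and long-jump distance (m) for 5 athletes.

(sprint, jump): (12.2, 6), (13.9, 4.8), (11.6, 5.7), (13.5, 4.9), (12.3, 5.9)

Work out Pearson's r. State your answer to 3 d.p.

-0.892

n = 5, Σx = 63.5, Σy = 27.3, Σx² = 810.15, Σy² = 150.35, Σxy = 344.76
nΣxy − ΣxΣy = 1723.8 − 1733.55 = -9.75
nΣx² − (Σx)² = 4050.75 − 4032.25 = 18.5; nΣy² − (Σy)² = 751.75 − 745.29 = 6.46
r = -9.75 / √(18.5 × 6.46) = -9.75 / 10.9321 ≈ -0.892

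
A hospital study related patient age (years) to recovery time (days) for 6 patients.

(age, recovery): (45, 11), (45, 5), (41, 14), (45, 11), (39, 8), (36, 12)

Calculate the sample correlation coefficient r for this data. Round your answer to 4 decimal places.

n = 6, Σx = 251, Σy = 61, Σx² = 10573, Σy² = 671, Σxy = 2533
nΣxy − ΣxΣy = 15198 − 15311 = -113
nΣx² − (Σx)² = 63438 − 63001 = 437; nΣy² − (Σy)² = 4026 − 3721 = 305
r = -113 / √(437 × 305) = -113 / 365.0822 ≈ -0.3095

-0.3095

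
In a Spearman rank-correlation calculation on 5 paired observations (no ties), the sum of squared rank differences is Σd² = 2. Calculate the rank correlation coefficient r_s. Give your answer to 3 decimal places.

ρ = 1 − 6Σd² / [n(n²−1)] = 1 − 6×2 / (5×24)
  = 1 − 12/120 = 1 − 0.1000 ≈ 0.900

0.900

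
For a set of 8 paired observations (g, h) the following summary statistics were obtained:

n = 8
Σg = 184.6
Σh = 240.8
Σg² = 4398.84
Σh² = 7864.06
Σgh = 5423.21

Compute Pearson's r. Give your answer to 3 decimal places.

r = (nΣgh − ΣgΣh) / √[(nΣg² − (Σg)²)(nΣh² − (Σh)²)]
Numerator: 8×5423.21 − 184.6×240.8 = -1066
Denominator: √[(35190.72 − 34077.16)(62912.48 − 57984.64)] = √[1113.56 × 4927.84] = 2342.5297
r = -1066 / 2342.5297 ≈ -0.455

-0.455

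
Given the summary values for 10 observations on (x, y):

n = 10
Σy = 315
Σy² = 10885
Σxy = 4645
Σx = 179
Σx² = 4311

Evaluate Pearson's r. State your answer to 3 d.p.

-0.963

r = (nΣxy − ΣxΣy) / √[(nΣx² − (Σx)²)(nΣy² − (Σy)²)]
Numerator: 10×4645 − 179×315 = -9935
Denominator: √[(43110 − 32041)(108850 − 99225)] = √[11069 × 9625] = 10321.7792
r = -9935 / 10321.7792 ≈ -0.963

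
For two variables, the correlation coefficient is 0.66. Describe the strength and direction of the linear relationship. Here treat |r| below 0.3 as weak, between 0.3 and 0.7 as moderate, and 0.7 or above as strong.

r = 0.66 > 0 so the relationship is positive.
|r| = 0.66, which falls in the moderate range.

moderate positive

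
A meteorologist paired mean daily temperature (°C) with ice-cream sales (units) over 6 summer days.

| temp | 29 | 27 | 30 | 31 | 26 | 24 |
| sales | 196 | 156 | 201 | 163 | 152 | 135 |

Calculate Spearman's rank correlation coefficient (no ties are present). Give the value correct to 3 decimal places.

Rank temp: 4, 3, 5, 6, 2, 1
Rank sales: 5, 3, 6, 4, 2, 1
d = rank(temp) − rank(sales): -1, 0, -1, 2, 0, 0; Σd² = 6
ρ = 1 − 6Σd² / [n(n²−1)] = 1 − 6×6 / (6×35) = 1 − 36/210 ≈ 0.829

0.829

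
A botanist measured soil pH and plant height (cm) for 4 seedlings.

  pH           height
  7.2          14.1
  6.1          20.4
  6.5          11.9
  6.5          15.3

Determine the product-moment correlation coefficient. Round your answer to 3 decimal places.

n = 4, Σx = 26.3, Σy = 61.7, Σx² = 173.55, Σy² = 990.67, Σxy = 402.76
nΣxy − ΣxΣy = 1611.04 − 1622.71 = -11.67
nΣx² − (Σx)² = 694.2 − 691.69 = 2.51; nΣy² − (Σy)² = 3962.68 − 3806.89 = 155.79
r = -11.67 / √(2.51 × 155.79) = -11.67 / 19.7746 ≈ -0.590

-0.590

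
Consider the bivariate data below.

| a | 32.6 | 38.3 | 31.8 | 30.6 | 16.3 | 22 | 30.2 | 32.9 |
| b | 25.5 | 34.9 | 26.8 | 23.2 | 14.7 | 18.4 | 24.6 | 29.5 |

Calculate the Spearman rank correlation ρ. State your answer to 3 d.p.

0.952

Rank a: 6, 8, 5, 4, 1, 2, 3, 7
Rank b: 5, 8, 6, 3, 1, 2, 4, 7
d = rank(a) − rank(b): 1, 0, -1, 1, 0, 0, -1, 0; Σd² = 4
ρ = 1 − 6Σd² / [n(n²−1)] = 1 − 6×4 / (8×63) = 1 − 24/504 ≈ 0.952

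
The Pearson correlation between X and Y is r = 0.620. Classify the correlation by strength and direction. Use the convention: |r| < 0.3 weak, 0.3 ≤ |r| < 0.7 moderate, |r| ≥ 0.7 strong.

moderate positive

r = 0.620 > 0 so the relationship is positive.
|r| = 0.620, which falls in the moderate range.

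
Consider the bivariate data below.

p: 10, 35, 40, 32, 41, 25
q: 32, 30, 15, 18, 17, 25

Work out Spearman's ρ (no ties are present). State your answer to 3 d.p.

-0.771

Rank p: 1, 4, 5, 3, 6, 2
Rank q: 6, 5, 1, 3, 2, 4
d = rank(p) − rank(q): -5, -1, 4, 0, 4, -2; Σd² = 62
ρ = 1 − 6Σd² / [n(n²−1)] = 1 − 6×62 / (6×35) = 1 − 372/210 ≈ -0.771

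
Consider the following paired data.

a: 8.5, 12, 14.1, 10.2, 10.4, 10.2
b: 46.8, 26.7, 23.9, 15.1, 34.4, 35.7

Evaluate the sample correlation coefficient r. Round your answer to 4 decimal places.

n = 6, Σa = 65.4, Σb = 182.6, Σa² = 731.3, Σb² = 6160.2, Σab = 1931.11
nΣab − ΣaΣb = 11586.66 − 11942.04 = -355.38
nΣa² − (Σa)² = 4387.8 − 4277.16 = 110.64; nΣb² − (Σb)² = 36961.2 − 33342.76 = 3618.44
r = -355.38 / √(110.64 × 3618.44) = -355.38 / 632.7276 ≈ -0.5617

-0.5617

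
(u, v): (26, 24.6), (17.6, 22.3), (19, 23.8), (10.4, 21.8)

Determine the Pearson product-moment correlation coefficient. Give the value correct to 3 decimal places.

n = 4, Σu = 73, Σv = 92.5, Σu² = 1454.92, Σv² = 2144.13, Σuv = 1711
nΣuv − ΣuΣv = 6844 − 6752.5 = 91.5
nΣu² − (Σu)² = 5819.68 − 5329 = 490.68; nΣv² − (Σv)² = 8576.52 − 8556.25 = 20.27
r = 91.5 / √(490.68 × 20.27) = 91.5 / 99.7301 ≈ 0.917

0.917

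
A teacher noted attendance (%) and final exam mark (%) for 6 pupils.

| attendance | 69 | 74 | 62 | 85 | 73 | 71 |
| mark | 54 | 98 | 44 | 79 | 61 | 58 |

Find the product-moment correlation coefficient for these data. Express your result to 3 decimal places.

0.670

n = 6, Σx = 434, Σy = 394, Σx² = 31676, Σy² = 27782, Σxy = 28992
nΣxy − ΣxΣy = 173952 − 170996 = 2956
nΣx² − (Σx)² = 190056 − 188356 = 1700; nΣy² − (Σy)² = 166692 − 155236 = 11456
r = 2956 / √(1700 × 11456) = 2956 / 4413.0715 ≈ 0.670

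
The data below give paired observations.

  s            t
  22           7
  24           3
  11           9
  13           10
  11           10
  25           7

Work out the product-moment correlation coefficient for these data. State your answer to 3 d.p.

-0.818

n = 6, Σs = 106, Σt = 46, Σs² = 2096, Σt² = 388, Σst = 740
nΣst − ΣsΣt = 4440 − 4876 = -436
nΣs² − (Σs)² = 12576 − 11236 = 1340; nΣt² − (Σt)² = 2328 − 2116 = 212
r = -436 / √(1340 × 212) = -436 / 532.9916 ≈ -0.818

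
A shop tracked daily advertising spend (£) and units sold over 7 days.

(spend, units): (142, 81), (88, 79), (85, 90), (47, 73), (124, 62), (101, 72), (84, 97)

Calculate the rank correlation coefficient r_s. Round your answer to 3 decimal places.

Rank spend: 7, 4, 3, 1, 6, 5, 2
Rank units: 5, 4, 6, 3, 1, 2, 7
d = rank(spend) − rank(units): 2, 0, -3, -2, 5, 3, -5; Σd² = 76
ρ = 1 − 6Σd² / [n(n²−1)] = 1 − 6×76 / (7×48) = 1 − 456/336 ≈ -0.357

-0.357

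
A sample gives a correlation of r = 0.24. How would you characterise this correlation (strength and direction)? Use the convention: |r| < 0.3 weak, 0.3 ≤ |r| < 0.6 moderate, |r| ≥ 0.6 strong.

weak positive

r = 0.24 > 0 so the relationship is positive.
|r| = 0.24, which falls in the weak range.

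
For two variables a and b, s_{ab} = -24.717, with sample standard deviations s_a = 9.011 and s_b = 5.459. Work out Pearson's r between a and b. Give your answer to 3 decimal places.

-0.502

r = Cov(a,b) / (s_a · s_b) = -24.717 / (9.011 × 5.459)
  = -24.717 / 49.1910 ≈ -0.502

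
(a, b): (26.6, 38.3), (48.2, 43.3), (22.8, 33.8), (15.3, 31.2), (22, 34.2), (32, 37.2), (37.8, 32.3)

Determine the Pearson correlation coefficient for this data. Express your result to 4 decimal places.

0.7148

n = 7, Σa = 204.7, Σb = 250.3, Σa² = 6721.57, Σb² = 9054.43, Σab = 7517.58
nΣab − ΣaΣb = 52623.06 − 51236.41 = 1386.65
nΣa² − (Σa)² = 47050.99 − 41902.09 = 5148.9; nΣb² − (Σb)² = 63381.01 − 62650.09 = 730.92
r = 1386.65 / √(5148.9 × 730.92) = 1386.65 / 1939.9572 ≈ 0.7148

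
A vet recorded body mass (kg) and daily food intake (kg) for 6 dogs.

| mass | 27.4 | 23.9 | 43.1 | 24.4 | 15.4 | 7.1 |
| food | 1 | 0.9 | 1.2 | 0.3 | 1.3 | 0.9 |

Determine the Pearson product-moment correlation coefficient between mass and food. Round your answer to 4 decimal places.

0.1168

n = 6, Σx = 141.3, Σy = 5.6, Σx² = 4062.51, Σy² = 5.84, Σxy = 134.36
nΣxy − ΣxΣy = 806.16 − 791.28 = 14.88
nΣx² − (Σx)² = 24375.06 − 19965.69 = 4409.37; nΣy² − (Σy)² = 35.04 − 31.36 = 3.68
r = 14.88 / √(4409.37 × 3.68) = 14.88 / 127.3832 ≈ 0.1168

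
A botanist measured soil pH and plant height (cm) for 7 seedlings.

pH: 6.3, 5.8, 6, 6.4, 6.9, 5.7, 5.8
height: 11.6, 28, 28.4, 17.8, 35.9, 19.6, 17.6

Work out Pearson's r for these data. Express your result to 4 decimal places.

n = 7, Σx = 42.9, Σy = 158.9, Σx² = 264.03, Σy² = 4024.69, Σxy = 981.31
nΣxy − ΣxΣy = 6869.17 − 6816.81 = 52.36
nΣx² − (Σx)² = 1848.21 − 1840.41 = 7.8; nΣy² − (Σy)² = 28172.83 − 25249.21 = 2923.62
r = 52.36 / √(7.8 × 2923.62) = 52.36 / 151.0107 ≈ 0.3467

0.3467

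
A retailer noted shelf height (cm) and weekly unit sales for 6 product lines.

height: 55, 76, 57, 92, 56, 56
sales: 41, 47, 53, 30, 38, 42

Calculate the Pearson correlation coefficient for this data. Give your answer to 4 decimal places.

n = 6, Σx = 392, Σy = 251, Σx² = 26786, Σy² = 10807, Σxy = 16088
nΣxy − ΣxΣy = 96528 − 98392 = -1864
nΣx² − (Σx)² = 160716 − 153664 = 7052; nΣy² − (Σy)² = 64842 − 63001 = 1841
r = -1864 / √(7052 × 1841) = -1864 / 3603.1558 ≈ -0.5173

-0.5173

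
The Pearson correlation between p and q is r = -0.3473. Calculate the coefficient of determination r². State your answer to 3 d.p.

r² = (-0.3473)² = 0.121

0.121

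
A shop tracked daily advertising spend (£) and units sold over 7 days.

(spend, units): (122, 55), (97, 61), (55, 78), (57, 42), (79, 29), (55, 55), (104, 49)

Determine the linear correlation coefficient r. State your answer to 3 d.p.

n = 7, Σx = 569, Σy = 369, Σx² = 50649, Σy² = 20861, Σxy = 29723
nΣxy − ΣxΣy = 208061 − 209961 = -1900
nΣx² − (Σx)² = 354543 − 323761 = 30782; nΣy² − (Σy)² = 146027 − 136161 = 9866
r = -1900 / √(30782 × 9866) = -1900 / 17426.8532 ≈ -0.109

-0.109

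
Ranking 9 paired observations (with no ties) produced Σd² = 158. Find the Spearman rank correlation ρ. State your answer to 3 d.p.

ρ = 1 − 6Σd² / [n(n²−1)] = 1 − 6×158 / (9×80)
  = 1 − 948/720 = 1 − 1.3167 ≈ -0.317

-0.317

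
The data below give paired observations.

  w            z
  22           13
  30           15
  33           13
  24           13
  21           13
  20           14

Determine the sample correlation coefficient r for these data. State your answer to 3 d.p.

n = 6, Σw = 150, Σz = 81, Σw² = 3890, Σz² = 1097, Σwz = 2030
nΣwz − ΣwΣz = 12180 − 12150 = 30
nΣw² − (Σw)² = 23340 − 22500 = 840; nΣz² − (Σz)² = 6582 − 6561 = 21
r = 30 / √(840 × 21) = 30 / 132.8157 ≈ 0.226

0.226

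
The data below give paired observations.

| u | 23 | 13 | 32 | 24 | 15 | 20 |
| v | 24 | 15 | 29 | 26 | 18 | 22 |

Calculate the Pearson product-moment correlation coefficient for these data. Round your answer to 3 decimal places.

0.976

n = 6, Σu = 127, Σv = 134, Σu² = 2923, Σv² = 3126, Σuv = 3009
nΣuv − ΣuΣv = 18054 − 17018 = 1036
nΣu² − (Σu)² = 17538 − 16129 = 1409; nΣv² − (Σv)² = 18756 − 17956 = 800
r = 1036 / √(1409 × 800) = 1036 / 1061.6968 ≈ 0.976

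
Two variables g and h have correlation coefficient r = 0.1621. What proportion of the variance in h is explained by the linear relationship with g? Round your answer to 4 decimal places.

0.0263

r² = (0.1621)² = 0.0263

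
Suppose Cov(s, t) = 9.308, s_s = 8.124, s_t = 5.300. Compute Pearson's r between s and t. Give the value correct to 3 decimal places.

0.216

r = Cov(s,t) / (s_s · s_t) = 9.308 / (8.124 × 5.300)
  = 9.308 / 43.0572 ≈ 0.216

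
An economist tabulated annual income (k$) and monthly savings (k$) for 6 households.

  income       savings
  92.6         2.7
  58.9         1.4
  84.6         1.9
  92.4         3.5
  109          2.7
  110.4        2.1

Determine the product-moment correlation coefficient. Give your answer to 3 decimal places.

0.531

n = 6, Σx = 547.9, Σy = 14.3, Σx² = 51808.05, Σy² = 36.81, Σxy = 1342.76
nΣxy − ΣxΣy = 8056.56 − 7834.97 = 221.59
nΣx² − (Σx)² = 310848.3 − 300194.41 = 10653.89; nΣy² − (Σy)² = 220.86 − 204.49 = 16.37
r = 221.59 / √(10653.89 × 16.37) = 221.59 / 417.6173 ≈ 0.531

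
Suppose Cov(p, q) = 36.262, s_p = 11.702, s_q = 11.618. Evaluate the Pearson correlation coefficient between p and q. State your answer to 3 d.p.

0.267

r = Cov(p,q) / (s_p · s_q) = 36.262 / (11.702 × 11.618)
  = 36.262 / 135.9538 ≈ 0.267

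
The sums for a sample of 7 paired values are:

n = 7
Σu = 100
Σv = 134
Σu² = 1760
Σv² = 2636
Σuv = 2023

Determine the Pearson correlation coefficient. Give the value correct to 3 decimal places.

r = (nΣuv − ΣuΣv) / √[(nΣu² − (Σu)²)(nΣv² − (Σv)²)]
Numerator: 7×2023 − 100×134 = 761
Denominator: √[(12320 − 10000)(18452 − 17956)] = √[2320 × 496] = 1072.7162
r = 761 / 1072.7162 ≈ 0.709

0.709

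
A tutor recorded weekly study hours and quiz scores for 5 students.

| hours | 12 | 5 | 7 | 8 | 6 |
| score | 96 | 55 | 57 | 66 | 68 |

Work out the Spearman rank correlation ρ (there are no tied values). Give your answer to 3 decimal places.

Rank hours: 5, 1, 3, 4, 2
Rank score: 5, 1, 2, 3, 4
d = rank(hours) − rank(score): 0, 0, 1, 1, -2; Σd² = 6
ρ = 1 − 6Σd² / [n(n²−1)] = 1 − 6×6 / (5×24) = 1 − 36/120 ≈ 0.700

0.700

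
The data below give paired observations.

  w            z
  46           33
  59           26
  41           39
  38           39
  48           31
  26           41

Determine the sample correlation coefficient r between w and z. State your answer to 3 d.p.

-0.936

n = 6, Σw = 258, Σz = 209, Σw² = 11702, Σz² = 7449, Σwz = 8687
nΣwz − ΣwΣz = 52122 − 53922 = -1800
nΣw² − (Σw)² = 70212 − 66564 = 3648; nΣz² − (Σz)² = 44694 − 43681 = 1013
r = -1800 / √(3648 × 1013) = -1800 / 1922.3486 ≈ -0.936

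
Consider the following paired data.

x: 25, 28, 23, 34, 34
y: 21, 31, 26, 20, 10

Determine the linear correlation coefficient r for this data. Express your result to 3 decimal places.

-0.626

n = 5, Σx = 144, Σy = 108, Σx² = 4250, Σy² = 2578, Σxy = 3011
nΣxy − ΣxΣy = 15055 − 15552 = -497
nΣx² − (Σx)² = 21250 − 20736 = 514; nΣy² − (Σy)² = 12890 − 11664 = 1226
r = -497 / √(514 × 1226) = -497 / 793.8287 ≈ -0.626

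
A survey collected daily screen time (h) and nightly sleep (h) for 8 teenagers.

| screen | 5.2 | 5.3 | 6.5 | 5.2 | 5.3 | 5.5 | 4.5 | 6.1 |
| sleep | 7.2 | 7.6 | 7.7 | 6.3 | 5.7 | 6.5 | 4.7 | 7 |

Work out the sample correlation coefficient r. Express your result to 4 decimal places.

n = 8, Σx = 43.6, Σy = 52.7, Σx² = 240.22, Σy² = 354.41, Σxy = 290.34
nΣxy − ΣxΣy = 2322.72 − 2297.72 = 25
nΣx² − (Σx)² = 1921.76 − 1900.96 = 20.8; nΣy² − (Σy)² = 2835.28 − 2777.29 = 57.99
r = 25 / √(20.8 × 57.99) = 25 / 34.7303 ≈ 0.7198

0.7198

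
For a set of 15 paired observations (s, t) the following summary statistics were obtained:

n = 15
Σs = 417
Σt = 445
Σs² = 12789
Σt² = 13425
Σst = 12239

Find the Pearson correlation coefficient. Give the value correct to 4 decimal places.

-0.2554

r = (nΣst − ΣsΣt) / √[(nΣs² − (Σs)²)(nΣt² − (Σt)²)]
Numerator: 15×12239 − 417×445 = -1980
Denominator: √[(191835 − 173889)(201375 − 198025)] = √[17946 × 3350] = 7753.6508
r = -1980 / 7753.6508 ≈ -0.2554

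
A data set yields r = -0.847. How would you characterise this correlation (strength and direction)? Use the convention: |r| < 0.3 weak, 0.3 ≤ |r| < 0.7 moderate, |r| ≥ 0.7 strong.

r = -0.847 < 0 so the relationship is negative.
|r| = 0.847, which falls in the strong range.

strong negative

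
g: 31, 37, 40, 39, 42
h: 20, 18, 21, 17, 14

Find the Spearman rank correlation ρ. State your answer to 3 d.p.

-0.400

Rank g: 1, 2, 4, 3, 5
Rank h: 4, 3, 5, 2, 1
d = rank(g) − rank(h): -3, -1, -1, 1, 4; Σd² = 28
ρ = 1 − 6Σd² / [n(n²−1)] = 1 − 6×28 / (5×24) = 1 − 168/120 ≈ -0.400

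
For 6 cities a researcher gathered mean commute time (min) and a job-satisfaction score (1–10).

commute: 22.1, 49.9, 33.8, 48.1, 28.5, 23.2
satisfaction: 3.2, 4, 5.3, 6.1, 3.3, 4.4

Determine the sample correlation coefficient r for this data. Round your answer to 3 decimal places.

n = 6, Σx = 205.6, Σy = 26.3, Σx² = 7784.96, Σy² = 121.79, Σxy = 939
nΣxy − ΣxΣy = 5634 − 5407.28 = 226.72
nΣx² − (Σx)² = 46709.76 − 42271.36 = 4438.4; nΣy² − (Σy)² = 730.74 − 691.69 = 39.05
r = 226.72 / √(4438.4 × 39.05) = 226.72 / 416.3166 ≈ 0.545

0.545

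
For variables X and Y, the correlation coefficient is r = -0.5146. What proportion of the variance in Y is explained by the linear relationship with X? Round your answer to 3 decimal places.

0.265

r² = (-0.5146)² = 0.265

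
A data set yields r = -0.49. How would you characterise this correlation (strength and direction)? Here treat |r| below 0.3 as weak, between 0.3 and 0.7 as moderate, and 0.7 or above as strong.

moderate negative

r = -0.49 < 0 so the relationship is negative.
|r| = 0.49, which falls in the moderate range.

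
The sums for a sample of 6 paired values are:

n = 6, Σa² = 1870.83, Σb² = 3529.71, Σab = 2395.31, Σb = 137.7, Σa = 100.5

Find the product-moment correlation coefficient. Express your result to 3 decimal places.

0.338

r = (nΣab − ΣaΣb) / √[(nΣa² − (Σa)²)(nΣb² − (Σb)²)]
Numerator: 6×2395.31 − 100.5×137.7 = 533.01
Denominator: √[(11224.98 − 10100.25)(21178.26 − 18961.29)] = √[1124.73 × 2216.97] = 1579.0797
r = 533.01 / 1579.0797 ≈ 0.338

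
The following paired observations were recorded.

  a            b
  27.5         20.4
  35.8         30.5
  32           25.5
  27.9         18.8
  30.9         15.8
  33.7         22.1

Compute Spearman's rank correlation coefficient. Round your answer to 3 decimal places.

0.714

Rank a: 1, 6, 4, 2, 3, 5
Rank b: 3, 6, 5, 2, 1, 4
d = rank(a) − rank(b): -2, 0, -1, 0, 2, 1; Σd² = 10
ρ = 1 − 6Σd² / [n(n²−1)] = 1 − 6×10 / (6×35) = 1 − 60/210 ≈ 0.714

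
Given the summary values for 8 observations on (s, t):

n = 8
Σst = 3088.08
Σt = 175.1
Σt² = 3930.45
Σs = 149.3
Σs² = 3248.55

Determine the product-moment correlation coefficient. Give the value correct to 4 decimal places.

r = (nΣst − ΣsΣt) / √[(nΣs² − (Σs)²)(nΣt² − (Σt)²)]
Numerator: 8×3088.08 − 149.3×175.1 = -1437.79
Denominator: √[(25988.4 − 22290.49)(31443.6 − 30660.01)] = √[3697.91 × 783.59] = 1702.2471
r = -1437.79 / 1702.2471 ≈ -0.8446

-0.8446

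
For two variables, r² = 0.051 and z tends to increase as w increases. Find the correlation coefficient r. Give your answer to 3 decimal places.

|r| = √0.051 = 0.226
The association is positive, so r = 0.226.

0.226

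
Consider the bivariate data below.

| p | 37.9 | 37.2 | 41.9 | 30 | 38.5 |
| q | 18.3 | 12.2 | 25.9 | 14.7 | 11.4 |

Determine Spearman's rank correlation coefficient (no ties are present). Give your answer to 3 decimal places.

Rank p: 3, 2, 5, 1, 4
Rank q: 4, 2, 5, 3, 1
d = rank(p) − rank(q): -1, 0, 0, -2, 3; Σd² = 14
ρ = 1 − 6Σd² / [n(n²−1)] = 1 − 6×14 / (5×24) = 1 − 84/120 ≈ 0.300

0.300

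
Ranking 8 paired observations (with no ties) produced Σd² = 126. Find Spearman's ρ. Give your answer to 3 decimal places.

ρ = 1 − 6Σd² / [n(n²−1)] = 1 − 6×126 / (8×63)
  = 1 − 756/504 = 1 − 1.5000 ≈ -0.500

-0.500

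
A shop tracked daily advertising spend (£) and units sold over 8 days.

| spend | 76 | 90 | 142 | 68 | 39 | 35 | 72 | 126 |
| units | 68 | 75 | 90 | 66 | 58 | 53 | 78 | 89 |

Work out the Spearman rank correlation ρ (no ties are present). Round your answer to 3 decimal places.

0.929

Rank spend: 5, 6, 8, 3, 2, 1, 4, 7
Rank units: 4, 5, 8, 3, 2, 1, 6, 7
d = rank(spend) − rank(units): 1, 1, 0, 0, 0, 0, -2, 0; Σd² = 6
ρ = 1 − 6Σd² / [n(n²−1)] = 1 − 6×6 / (8×63) = 1 − 36/504 ≈ 0.929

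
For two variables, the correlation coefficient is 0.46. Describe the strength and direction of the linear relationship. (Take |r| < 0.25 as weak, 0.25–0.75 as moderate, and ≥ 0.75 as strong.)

r = 0.46 > 0 so the relationship is positive.
|r| = 0.46, which falls in the moderate range.

moderate positive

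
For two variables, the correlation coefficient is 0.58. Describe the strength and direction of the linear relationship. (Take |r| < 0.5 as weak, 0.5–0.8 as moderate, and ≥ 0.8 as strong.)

r = 0.58 > 0 so the relationship is positive.
|r| = 0.58, which falls in the moderate range.

moderate positive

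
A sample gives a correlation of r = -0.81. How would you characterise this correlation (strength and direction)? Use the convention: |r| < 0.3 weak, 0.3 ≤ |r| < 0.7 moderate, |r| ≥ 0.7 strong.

r = -0.81 < 0 so the relationship is negative.
|r| = 0.81, which falls in the strong range.

strong negative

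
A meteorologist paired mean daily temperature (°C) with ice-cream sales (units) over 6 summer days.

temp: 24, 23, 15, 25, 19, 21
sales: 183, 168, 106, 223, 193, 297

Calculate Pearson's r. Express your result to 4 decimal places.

0.4774

n = 6, Σx = 127, Σy = 1170, Σx² = 2757, Σy² = 248136, Σxy = 25325
nΣxy − ΣxΣy = 151950 − 148590 = 3360
nΣx² − (Σx)² = 16542 − 16129 = 413; nΣy² − (Σy)² = 1488816 − 1368900 = 119916
r = 3360 / √(413 × 119916) = 3360 / 7037.4220 ≈ 0.4774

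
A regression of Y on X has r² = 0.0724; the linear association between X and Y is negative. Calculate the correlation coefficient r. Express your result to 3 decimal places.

|r| = √0.0724 = 0.269
The association is negative, so r = −0.269.

-0.269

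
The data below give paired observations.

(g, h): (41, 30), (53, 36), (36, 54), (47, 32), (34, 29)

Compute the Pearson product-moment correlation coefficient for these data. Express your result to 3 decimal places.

n = 5, Σg = 211, Σh = 181, Σg² = 9151, Σh² = 6977, Σgh = 7572
nΣgh − ΣgΣh = 37860 − 38191 = -331
nΣg² − (Σg)² = 45755 − 44521 = 1234; nΣh² − (Σh)² = 34885 − 32761 = 2124
r = -331 / √(1234 × 2124) = -331 / 1618.9552 ≈ -0.204

-0.204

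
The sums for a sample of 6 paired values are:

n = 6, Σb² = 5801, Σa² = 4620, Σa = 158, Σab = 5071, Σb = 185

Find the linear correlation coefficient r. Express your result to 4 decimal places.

r = (nΣab − ΣaΣb) / √[(nΣa² − (Σa)²)(nΣb² − (Σb)²)]
Numerator: 6×5071 − 158×185 = 1196
Denominator: √[(27720 − 24964)(34806 − 34225)] = √[2756 × 581] = 1265.3995
r = 1196 / 1265.3995 ≈ 0.9452

0.9452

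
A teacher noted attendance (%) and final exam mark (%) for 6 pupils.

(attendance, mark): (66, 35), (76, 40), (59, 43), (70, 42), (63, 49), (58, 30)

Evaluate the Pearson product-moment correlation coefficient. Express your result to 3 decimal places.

0.173

n = 6, Σx = 392, Σy = 239, Σx² = 25846, Σy² = 9739, Σxy = 15654
nΣxy − ΣxΣy = 93924 − 93688 = 236
nΣx² − (Σx)² = 155076 − 153664 = 1412; nΣy² − (Σy)² = 58434 − 57121 = 1313
r = 236 / √(1412 × 1313) = 236 / 1361.6005 ≈ 0.173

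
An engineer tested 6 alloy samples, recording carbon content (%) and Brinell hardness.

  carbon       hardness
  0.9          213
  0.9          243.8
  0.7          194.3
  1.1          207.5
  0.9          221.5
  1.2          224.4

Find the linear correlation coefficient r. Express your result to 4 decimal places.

n = 6, Σx = 5.7, Σy = 1304.5, Σx² = 5.57, Σy² = 285033.79, Σxy = 1244.01
nΣxy − ΣxΣy = 7464.06 − 7435.65 = 28.41
nΣx² − (Σx)² = 33.42 − 32.49 = 0.93; nΣy² − (Σy)² = 1710202.74 − 1701720.25 = 8482.49
r = 28.41 / √(0.93 × 8482.49) = 28.41 / 88.8184 ≈ 0.3199

0.3199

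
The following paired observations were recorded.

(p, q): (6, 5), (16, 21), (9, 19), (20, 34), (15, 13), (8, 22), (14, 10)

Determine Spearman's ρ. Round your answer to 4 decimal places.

Rank p: 1, 6, 3, 7, 5, 2, 4
Rank q: 1, 5, 4, 7, 3, 6, 2
d = rank(p) − rank(q): 0, 1, -1, 0, 2, -4, 2; Σd² = 26
ρ = 1 − 6Σd² / [n(n²−1)] = 1 − 6×26 / (7×48) = 1 − 156/336 ≈ 0.5357

0.5357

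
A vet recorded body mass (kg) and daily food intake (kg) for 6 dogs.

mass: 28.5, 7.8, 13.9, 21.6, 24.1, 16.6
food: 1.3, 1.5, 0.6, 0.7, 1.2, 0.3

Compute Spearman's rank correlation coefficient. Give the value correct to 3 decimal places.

Rank mass: 6, 1, 2, 4, 5, 3
Rank food: 5, 6, 2, 3, 4, 1
d = rank(mass) − rank(food): 1, -5, 0, 1, 1, 2; Σd² = 32
ρ = 1 − 6Σd² / [n(n²−1)] = 1 − 6×32 / (6×35) = 1 − 192/210 ≈ 0.086

0.086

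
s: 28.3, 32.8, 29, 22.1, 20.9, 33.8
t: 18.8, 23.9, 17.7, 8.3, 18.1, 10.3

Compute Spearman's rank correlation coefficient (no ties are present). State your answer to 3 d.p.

Rank s: 3, 5, 4, 2, 1, 6
Rank t: 5, 6, 3, 1, 4, 2
d = rank(s) − rank(t): -2, -1, 1, 1, -3, 4; Σd² = 32
ρ = 1 − 6Σd² / [n(n²−1)] = 1 − 6×32 / (6×35) = 1 − 192/210 ≈ 0.086

0.086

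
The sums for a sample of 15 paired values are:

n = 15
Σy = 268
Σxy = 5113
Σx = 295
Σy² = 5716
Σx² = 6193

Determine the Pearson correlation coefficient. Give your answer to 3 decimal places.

r = (nΣxy − ΣxΣy) / √[(nΣx² − (Σx)²)(nΣy² − (Σy)²)]
Numerator: 15×5113 − 295×268 = -2365
Denominator: √[(92895 − 87025)(85740 − 71824)] = √[5870 × 13916] = 9038.0817
r = -2365 / 9038.0817 ≈ -0.262

-0.262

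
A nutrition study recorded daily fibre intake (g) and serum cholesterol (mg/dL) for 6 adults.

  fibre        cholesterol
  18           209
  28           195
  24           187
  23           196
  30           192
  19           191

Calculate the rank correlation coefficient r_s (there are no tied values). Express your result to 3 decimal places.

-0.371

Rank fibre: 1, 5, 4, 3, 6, 2
Rank cholesterol: 6, 4, 1, 5, 3, 2
d = rank(fibre) − rank(cholesterol): -5, 1, 3, -2, 3, 0; Σd² = 48
ρ = 1 − 6Σd² / [n(n²−1)] = 1 − 6×48 / (6×35) = 1 − 288/210 ≈ -0.371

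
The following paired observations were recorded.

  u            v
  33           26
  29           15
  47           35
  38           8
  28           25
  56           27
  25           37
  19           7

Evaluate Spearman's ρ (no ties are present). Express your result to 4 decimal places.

0.3095

Rank u: 5, 4, 7, 6, 3, 8, 2, 1
Rank v: 5, 3, 7, 2, 4, 6, 8, 1
d = rank(u) − rank(v): 0, 1, 0, 4, -1, 2, -6, 0; Σd² = 58
ρ = 1 − 6Σd² / [n(n²−1)] = 1 − 6×58 / (8×63) = 1 − 348/504 ≈ 0.3095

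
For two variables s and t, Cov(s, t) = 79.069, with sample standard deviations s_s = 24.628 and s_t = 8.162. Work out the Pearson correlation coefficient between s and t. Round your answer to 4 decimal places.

r = Cov(s,t) / (s_s · s_t) = 79.069 / (24.628 × 8.162)
  = 79.069 / 201.0137 ≈ 0.3934

0.3934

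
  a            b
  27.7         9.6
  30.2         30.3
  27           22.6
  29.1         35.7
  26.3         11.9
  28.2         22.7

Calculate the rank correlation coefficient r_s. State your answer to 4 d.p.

0.7714

Rank a: 3, 6, 2, 5, 1, 4
Rank b: 1, 5, 3, 6, 2, 4
d = rank(a) − rank(b): 2, 1, -1, -1, -1, 0; Σd² = 8
ρ = 1 − 6Σd² / [n(n²−1)] = 1 − 6×8 / (6×35) = 1 − 48/210 ≈ 0.7714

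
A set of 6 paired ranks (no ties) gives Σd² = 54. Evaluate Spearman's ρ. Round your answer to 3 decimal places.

ρ = 1 − 6Σd² / [n(n²−1)] = 1 − 6×54 / (6×35)
  = 1 − 324/210 = 1 − 1.5429 ≈ -0.543

-0.543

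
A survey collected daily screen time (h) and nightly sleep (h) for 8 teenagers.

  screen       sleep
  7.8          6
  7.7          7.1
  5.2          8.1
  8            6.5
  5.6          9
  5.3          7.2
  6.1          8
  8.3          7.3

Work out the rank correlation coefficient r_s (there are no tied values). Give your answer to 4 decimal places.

Rank screen: 6, 5, 1, 7, 3, 2, 4, 8
Rank sleep: 1, 3, 7, 2, 8, 4, 6, 5
d = rank(screen) − rank(sleep): 5, 2, -6, 5, -5, -2, -2, 3; Σd² = 132
ρ = 1 − 6Σd² / [n(n²−1)] = 1 − 6×132 / (8×63) = 1 − 792/504 ≈ -0.5714

-0.5714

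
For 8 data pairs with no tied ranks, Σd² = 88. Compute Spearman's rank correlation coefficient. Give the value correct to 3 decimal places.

-0.048

ρ = 1 − 6Σd² / [n(n²−1)] = 1 − 6×88 / (8×63)
  = 1 − 528/504 = 1 − 1.0476 ≈ -0.048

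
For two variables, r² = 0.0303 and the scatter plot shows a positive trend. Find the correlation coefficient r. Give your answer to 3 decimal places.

|r| = √0.0303 = 0.174
The association is positive, so r = 0.174.

0.174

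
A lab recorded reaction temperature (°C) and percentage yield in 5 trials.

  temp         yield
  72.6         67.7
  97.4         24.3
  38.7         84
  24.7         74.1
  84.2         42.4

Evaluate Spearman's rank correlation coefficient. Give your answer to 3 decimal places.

Rank temp: 3, 5, 2, 1, 4
Rank yield: 3, 1, 5, 4, 2
d = rank(temp) − rank(yield): 0, 4, -3, -3, 2; Σd² = 38
ρ = 1 − 6Σd² / [n(n²−1)] = 1 − 6×38 / (5×24) = 1 − 228/120 ≈ -0.900

-0.900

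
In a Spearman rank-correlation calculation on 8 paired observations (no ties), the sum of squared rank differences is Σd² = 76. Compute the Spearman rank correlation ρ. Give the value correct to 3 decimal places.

0.095

ρ = 1 − 6Σd² / [n(n²−1)] = 1 − 6×76 / (8×63)
  = 1 − 456/504 = 1 − 0.9048 ≈ 0.095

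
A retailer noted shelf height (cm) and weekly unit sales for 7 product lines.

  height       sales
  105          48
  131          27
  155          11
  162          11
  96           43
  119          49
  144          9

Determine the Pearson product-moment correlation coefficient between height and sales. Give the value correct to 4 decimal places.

n = 7, Σx = 912, Σy = 198, Σx² = 122568, Σy² = 7606, Σxy = 23319
nΣxy − ΣxΣy = 163233 − 180576 = -17343
nΣx² − (Σx)² = 857976 − 831744 = 26232; nΣy² − (Σy)² = 53242 − 39204 = 14038
r = -17343 / √(26232 × 14038) = -17343 / 19189.7060 ≈ -0.9038

-0.9038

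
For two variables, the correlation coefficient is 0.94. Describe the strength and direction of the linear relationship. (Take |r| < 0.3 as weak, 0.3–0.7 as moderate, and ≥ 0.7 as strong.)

strong positive

r = 0.94 > 0 so the relationship is positive.
|r| = 0.94, which falls in the strong range.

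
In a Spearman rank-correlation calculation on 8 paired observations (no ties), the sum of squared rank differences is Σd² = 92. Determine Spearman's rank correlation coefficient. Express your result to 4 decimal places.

-0.0952

ρ = 1 − 6Σd² / [n(n²−1)] = 1 − 6×92 / (8×63)
  = 1 − 552/504 = 1 − 1.09524 ≈ -0.0952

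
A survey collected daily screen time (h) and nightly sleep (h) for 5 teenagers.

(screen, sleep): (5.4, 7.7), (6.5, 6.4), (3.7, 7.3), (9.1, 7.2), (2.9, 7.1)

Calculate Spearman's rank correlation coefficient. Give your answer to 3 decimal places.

-0.100

Rank screen: 3, 4, 2, 5, 1
Rank sleep: 5, 1, 4, 3, 2
d = rank(screen) − rank(sleep): -2, 3, -2, 2, -1; Σd² = 22
ρ = 1 − 6Σd² / [n(n²−1)] = 1 − 6×22 / (5×24) = 1 − 132/120 ≈ -0.100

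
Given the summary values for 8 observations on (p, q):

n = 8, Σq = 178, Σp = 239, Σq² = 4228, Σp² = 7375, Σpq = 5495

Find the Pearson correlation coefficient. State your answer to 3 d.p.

0.707

r = (nΣpq − ΣpΣq) / √[(nΣp² − (Σp)²)(nΣq² − (Σq)²)]
Numerator: 8×5495 − 239×178 = 1418
Denominator: √[(59000 − 57121)(33824 − 31684)] = √[1879 × 2140] = 2005.2581
r = 1418 / 2005.2581 ≈ 0.707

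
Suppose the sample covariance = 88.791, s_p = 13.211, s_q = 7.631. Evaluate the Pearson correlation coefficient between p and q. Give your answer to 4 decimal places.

r = Cov(p,q) / (s_p · s_q) = 88.791 / (13.211 × 7.631)
  = 88.791 / 100.8131 ≈ 0.8807

0.8807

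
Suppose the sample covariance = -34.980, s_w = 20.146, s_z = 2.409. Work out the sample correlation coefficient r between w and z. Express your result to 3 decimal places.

r = Cov(w,z) / (s_w · s_z) = -34.980 / (20.146 × 2.409)
  = -34.980 / 48.5317 ≈ -0.721

-0.721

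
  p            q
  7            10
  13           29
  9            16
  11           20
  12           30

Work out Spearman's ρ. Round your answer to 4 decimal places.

0.9000

Rank p: 1, 5, 2, 3, 4
Rank q: 1, 4, 2, 3, 5
d = rank(p) − rank(q): 0, 1, 0, 0, -1; Σd² = 2
ρ = 1 − 6Σd² / [n(n²−1)] = 1 − 6×2 / (5×24) = 1 − 12/120 ≈ 0.9000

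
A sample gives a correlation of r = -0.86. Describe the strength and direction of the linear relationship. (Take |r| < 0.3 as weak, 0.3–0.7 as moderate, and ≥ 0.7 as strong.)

r = -0.86 < 0 so the relationship is negative.
|r| = 0.86, which falls in the strong range.

strong negative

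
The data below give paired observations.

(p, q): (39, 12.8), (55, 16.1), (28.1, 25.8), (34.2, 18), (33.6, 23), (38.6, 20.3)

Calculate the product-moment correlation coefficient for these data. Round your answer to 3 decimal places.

n = 6, Σp = 228.5, Σq = 116, Σp² = 9124.17, Σq² = 2353.78, Σpq = 4281.66
nΣpq − ΣpΣq = 25689.96 − 26506 = -816.04
nΣp² − (Σp)² = 54745.02 − 52212.25 = 2532.77; nΣq² − (Σq)² = 14122.68 − 13456 = 666.68
r = -816.04 / √(2532.77 × 666.68) = -816.04 / 1299.4411 ≈ -0.628

-0.628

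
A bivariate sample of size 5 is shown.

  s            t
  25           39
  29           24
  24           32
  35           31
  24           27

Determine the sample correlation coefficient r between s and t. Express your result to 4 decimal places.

n = 5, Σs = 137, Σt = 153, Σs² = 3843, Σt² = 4811, Σst = 4172
nΣst − ΣsΣt = 20860 − 20961 = -101
nΣs² − (Σs)² = 19215 − 18769 = 446; nΣt² − (Σt)² = 24055 − 23409 = 646
r = -101 / √(446 × 646) = -101 / 536.7644 ≈ -0.1882

-0.1882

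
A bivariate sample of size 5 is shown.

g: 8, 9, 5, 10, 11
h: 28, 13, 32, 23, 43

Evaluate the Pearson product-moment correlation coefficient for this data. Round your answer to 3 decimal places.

0.084

n = 5, Σg = 43, Σh = 139, Σg² = 391, Σh² = 4355, Σgh = 1204
nΣgh − ΣgΣh = 6020 − 5977 = 43
nΣg² − (Σg)² = 1955 − 1849 = 106; nΣh² − (Σh)² = 21775 − 19321 = 2454
r = 43 / √(106 × 2454) = 43 / 510.0235 ≈ 0.084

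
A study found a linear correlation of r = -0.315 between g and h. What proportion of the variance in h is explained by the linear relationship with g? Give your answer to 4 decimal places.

r² = (-0.315)² = 0.0992

0.0992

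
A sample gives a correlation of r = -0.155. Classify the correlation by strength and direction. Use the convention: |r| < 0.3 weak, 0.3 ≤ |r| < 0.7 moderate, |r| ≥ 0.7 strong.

r = -0.155 < 0 so the relationship is negative.
|r| = 0.155, which falls in the weak range.

weak negative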